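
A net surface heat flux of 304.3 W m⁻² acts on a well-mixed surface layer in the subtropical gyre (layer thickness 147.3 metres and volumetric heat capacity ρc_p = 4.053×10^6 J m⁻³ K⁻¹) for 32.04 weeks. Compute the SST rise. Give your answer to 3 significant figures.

Areal heat capacity C = ρc_p × D = 4.053×10^6 × 147.3 = 5.97×10^8 J/(m²·K).
Net heat input Q = F Δt = 304.3 × (32.04 weeks × 6.048×10^5 s/week) = 5.90×10^9 J/m².
ΔT = Q / C = 5.90×10^9 / 5.97×10^8 = 9.88 K.

9.88 K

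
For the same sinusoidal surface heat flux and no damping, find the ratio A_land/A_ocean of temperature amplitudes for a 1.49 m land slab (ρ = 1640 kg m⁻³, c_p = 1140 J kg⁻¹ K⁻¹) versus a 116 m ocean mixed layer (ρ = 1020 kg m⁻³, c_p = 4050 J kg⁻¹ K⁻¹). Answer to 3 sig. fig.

C_ocean = 1020 × 4050 × 116 = 4.79×10^8 J/(m²·K).
C_land = 1640 × 1140 × 1.49 = 2.79×10^6 J/(m²·K).
Undamped amplitude ∝ 1/C, so A_land/A_ocean = C_ocean/C_land = 172.

172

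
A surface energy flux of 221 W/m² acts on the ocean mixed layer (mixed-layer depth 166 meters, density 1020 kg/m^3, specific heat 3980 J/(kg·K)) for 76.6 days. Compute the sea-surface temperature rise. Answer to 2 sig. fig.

Areal heat capacity C = ρ c_p D = 1020 × 3980 × 166 = 6.74×10^8 J/(m^2 K).
Net heat input Q = F Δt = 221 × (76.6 days × 86400 s/day) = 1.46×10^9 J/m².
ΔT = Q / C = 1.46×10^9 / 6.74×10^8 = 2.17 K.

2.2 K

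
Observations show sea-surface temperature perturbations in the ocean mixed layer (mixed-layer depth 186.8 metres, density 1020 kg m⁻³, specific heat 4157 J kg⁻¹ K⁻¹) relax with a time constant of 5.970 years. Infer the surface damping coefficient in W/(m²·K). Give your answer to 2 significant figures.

4.2

Areal heat capacity C = ρ c_p D = 1020 × 4157 × 186.8 = 7.92×10^8 J/(m^2 K).
τ = 5.970 years = 1.88×10^8 s.
λ = C / τ = 7.92×10^8 / 1.88×10^8 = 4.20 W/(m²·K).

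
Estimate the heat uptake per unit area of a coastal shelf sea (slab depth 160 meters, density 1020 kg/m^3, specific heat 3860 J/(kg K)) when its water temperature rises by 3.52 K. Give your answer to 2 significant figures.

2.2×10^9

Areal heat capacity C = ρ c_p D = 1020 × 3860 × 160 = 6.30×10^8 J m⁻² K⁻¹.
ΔQ = C ΔT = 6.30×10^8 × 3.52 = 2.22×10^9 J/m².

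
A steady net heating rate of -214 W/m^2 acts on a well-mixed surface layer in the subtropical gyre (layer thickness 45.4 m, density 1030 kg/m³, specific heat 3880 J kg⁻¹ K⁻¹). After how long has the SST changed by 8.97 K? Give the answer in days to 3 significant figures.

Areal heat capacity C = ρ c_p D = 1030 × 3880 × 45.4 = 1.81×10^8 J/(m²·K).
Time required: Δt = C ΔT / F = 1.81×10^8 × -8.97 / -214 = 7.61×10^6 s.
In days: 7.61×10^6 s / (86400 s/day) = 88.0 days.

88.0 days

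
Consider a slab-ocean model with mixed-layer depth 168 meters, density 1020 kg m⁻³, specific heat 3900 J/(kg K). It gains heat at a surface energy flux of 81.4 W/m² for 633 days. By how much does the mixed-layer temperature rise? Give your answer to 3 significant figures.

6.66 K

Areal heat capacity C = ρ c_p D = 1020 × 3900 × 168 = 6.68×10^8 J/(m^2 K).
Net heat input Q = F Δt = 81.4 × (633 days × 86400 s/day) = 4.45×10^9 J/m².
ΔT = Q / C = 4.45×10^9 / 6.68×10^8 = 6.66 K.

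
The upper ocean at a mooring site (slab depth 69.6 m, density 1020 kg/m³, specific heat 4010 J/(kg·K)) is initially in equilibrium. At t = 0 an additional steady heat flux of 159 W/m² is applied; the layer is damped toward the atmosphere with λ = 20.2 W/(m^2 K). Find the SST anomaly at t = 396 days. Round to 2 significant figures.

Areal heat capacity C = ρ c_p D = 1020 × 4010 × 69.6 = 2.85×10^8 J/(m²·K).
τ = C / λ = 2.85×10^8 / 20.2 = 1.41×10^7 s.
Equilibrium anomaly ΔT_eq = F / λ = 159 / 20.2 = 7.87 K.
t = 396 days = 3.42×10^7 s, so t/τ = 2.43.
ΔT(t) = ΔT_eq (1 − e^(−t/τ)) = 7.87 × (1 − e^−2.43) = 7.18 K.

7.2 K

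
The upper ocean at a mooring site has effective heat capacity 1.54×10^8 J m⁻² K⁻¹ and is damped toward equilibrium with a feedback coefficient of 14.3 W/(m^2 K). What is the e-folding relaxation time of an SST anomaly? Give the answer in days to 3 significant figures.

125 days

Areal heat capacity C = 1.54×10^8 J m⁻² K⁻¹ (given).
Relaxation time τ = C / λ = 1.54×10^8 / 14.3 = 1.08×10^7 s.
In days: 1.08×10^7 s / (86400 s/day) = 125 days.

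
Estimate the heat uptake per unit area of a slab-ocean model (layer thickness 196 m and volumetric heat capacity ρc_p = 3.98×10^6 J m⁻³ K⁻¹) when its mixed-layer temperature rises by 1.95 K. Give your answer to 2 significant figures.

Areal heat capacity C = ρc_p × D = 3.98×10^6 × 196 = 7.80×10^8 J/(m^2 K).
ΔQ = C ΔT = 7.80×10^8 × 1.95 = 1.52×10^9 J/m².

1.5×10^9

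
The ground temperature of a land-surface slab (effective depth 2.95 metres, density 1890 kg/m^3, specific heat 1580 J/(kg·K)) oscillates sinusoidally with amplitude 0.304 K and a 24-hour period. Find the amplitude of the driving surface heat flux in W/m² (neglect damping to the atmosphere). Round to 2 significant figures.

190

Areal heat capacity C = ρ c_p D = 1890 × 1580 × 2.95 = 8.81×10^6 J m⁻² K⁻¹.
ω = 2π / 86400 s = 7.27×10^-5 s⁻¹.
Cω = 8.81×10^6 × 7.27×10^-5 = 641 W/(m²·K).
F₀ = A × Cω = 0.304 × 641 = 195 W/m².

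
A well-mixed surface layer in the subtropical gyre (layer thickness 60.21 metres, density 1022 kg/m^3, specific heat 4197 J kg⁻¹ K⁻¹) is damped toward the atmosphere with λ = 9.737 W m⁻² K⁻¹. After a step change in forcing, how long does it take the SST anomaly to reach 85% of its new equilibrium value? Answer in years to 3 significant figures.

1.59 years

Areal heat capacity C = ρ c_p D = 1022 × 4197 × 60.21 = 2.58×10^8 J m⁻² K⁻¹.
τ = C / λ = 2.58×10^8 / 9.737 = 2.65×10^7 s.
Fraction reached: 1 − e^(−t/τ) = 0.85 ⇒ t = −τ ln(1 − 0.85) = τ × 1.90.
t = 5.03×10^7 s = 1.59 years.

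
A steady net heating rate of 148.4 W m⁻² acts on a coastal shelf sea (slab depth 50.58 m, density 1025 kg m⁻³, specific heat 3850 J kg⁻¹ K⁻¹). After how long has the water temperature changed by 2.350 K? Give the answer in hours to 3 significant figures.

878 hours

Areal heat capacity C = ρ c_p D = 1025 × 3850 × 50.58 = 2.00×10^8 J m⁻² K⁻¹.
Time required: Δt = C ΔT / F = 2.00×10^8 × 2.350 / 148.4 = 3.16×10^6 s.
In hours: 3.16×10^6 s / (3600 s/hour) = 878 hours.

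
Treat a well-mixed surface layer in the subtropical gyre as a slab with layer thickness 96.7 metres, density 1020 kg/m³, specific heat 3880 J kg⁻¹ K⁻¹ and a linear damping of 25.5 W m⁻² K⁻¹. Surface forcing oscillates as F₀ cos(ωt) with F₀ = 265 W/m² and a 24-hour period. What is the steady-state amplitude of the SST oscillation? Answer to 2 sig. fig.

0.0095 K

Areal heat capacity C = ρ c_p D = 1020 × 3880 × 96.7 = 3.83×10^8 J/(m²·K).
Angular frequency ω = 2π / T = 2π / 86400 s = 7.27×10^-5 s⁻¹.
√((Cω)² + λ²) = √((27800)² + 25.5²) = 27800 W/(m²·K).
Amplitude A = F₀ / √((Cω)²+λ²) = 265 / 27800 = 0.00952 K.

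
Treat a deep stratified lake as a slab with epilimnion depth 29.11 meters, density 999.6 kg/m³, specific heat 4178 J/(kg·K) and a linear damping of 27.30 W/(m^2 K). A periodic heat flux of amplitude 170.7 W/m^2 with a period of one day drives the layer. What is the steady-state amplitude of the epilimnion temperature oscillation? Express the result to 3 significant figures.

Areal heat capacity C = ρ c_p D = 999.6 × 4178 × 29.11 = 1.22×10^8 J m⁻² K⁻¹.
Angular frequency ω = 2π / T = 2π / 86400 s = 7.27×10^-5 s⁻¹.
√((Cω)² + λ²) = √((8840)² + 27.30²) = 8840 W/(m²·K).
Amplitude A = F₀ / √((Cω)²+λ²) = 170.7 / 8840 = 0.0193 K.

0.0193 K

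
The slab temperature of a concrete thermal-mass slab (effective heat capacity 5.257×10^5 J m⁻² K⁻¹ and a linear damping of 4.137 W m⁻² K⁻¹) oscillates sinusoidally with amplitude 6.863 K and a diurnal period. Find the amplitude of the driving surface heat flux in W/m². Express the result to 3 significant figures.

Areal heat capacity C = 5.257×10^5 J m⁻² K⁻¹ (given).
ω = 2π / 86400 s = 7.27×10^-5 s⁻¹.
√((Cω)² + λ²) = √((38.2)² + 4.137²) = 38.5 W/(m²·K).
F₀ = A × √((Cω)²+λ²) = 6.863 × 38.5 = 264 W/m².

264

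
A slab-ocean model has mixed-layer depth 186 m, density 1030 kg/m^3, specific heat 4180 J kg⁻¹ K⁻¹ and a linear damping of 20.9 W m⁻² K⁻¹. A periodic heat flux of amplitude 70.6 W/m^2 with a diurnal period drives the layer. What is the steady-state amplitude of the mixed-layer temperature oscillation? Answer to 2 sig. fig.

0.0012 K

Areal heat capacity C = ρ c_p D = 1030 × 4180 × 186 = 8.01×10^8 J/(m^2 K).
Angular frequency ω = 2π / T = 2π / 86400 s = 7.27×10^-5 s⁻¹.
√((Cω)² + λ²) = √((58200)² + 20.9²) = 58200 W/(m²·K).
Amplitude A = F₀ / √((Cω)²+λ²) = 70.6 / 58200 = 0.00121 K.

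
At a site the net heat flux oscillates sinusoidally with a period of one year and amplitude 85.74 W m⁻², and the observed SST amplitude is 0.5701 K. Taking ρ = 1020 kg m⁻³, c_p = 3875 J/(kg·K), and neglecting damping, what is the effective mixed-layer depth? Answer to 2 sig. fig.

190 m

ω = 2π / 3.15×10^7 s = 1.99×10^-7 s⁻¹.
Required C = F₀ / (A ω) = 85.74 / (0.5701 × 1.99×10^-7) = 7.55×10^8 J/(m²·K).
D = C / (ρ c_p) = 7.55×10^8 / (1020 × 3875) = 191 m.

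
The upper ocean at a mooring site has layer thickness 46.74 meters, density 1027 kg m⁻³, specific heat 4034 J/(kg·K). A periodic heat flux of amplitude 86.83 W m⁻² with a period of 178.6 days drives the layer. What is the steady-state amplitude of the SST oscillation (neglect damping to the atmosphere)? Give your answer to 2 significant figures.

Areal heat capacity C = ρ c_p D = 1027 × 4034 × 46.74 = 1.94×10^8 J m⁻² K⁻¹.
Angular frequency ω = 2π / T = 2π / 1.54×10^7 s = 4.07×10^-7 s⁻¹.
Cω = 1.94×10^8 × 4.07×10^-7 = 78.8 W/(m²·K).
Amplitude A = F₀ / (Cω) = 86.83 / 78.8 = 1.10 K.

1.1 K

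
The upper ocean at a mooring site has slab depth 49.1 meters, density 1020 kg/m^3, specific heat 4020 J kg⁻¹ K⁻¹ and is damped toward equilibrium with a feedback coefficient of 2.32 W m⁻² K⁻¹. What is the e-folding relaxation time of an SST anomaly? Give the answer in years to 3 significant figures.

Areal heat capacity C = ρ c_p D = 1020 × 4020 × 49.1 = 2.01×10^8 J/(m^2 K).
Relaxation time τ = C / λ = 2.01×10^8 / 2.32 = 8.68×10^7 s.
In years: 8.68×10^7 s / (3.156×10^7 s/year) = 2.75 years.

2.75 years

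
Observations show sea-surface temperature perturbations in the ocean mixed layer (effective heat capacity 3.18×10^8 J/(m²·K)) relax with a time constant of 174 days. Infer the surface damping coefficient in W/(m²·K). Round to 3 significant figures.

21.2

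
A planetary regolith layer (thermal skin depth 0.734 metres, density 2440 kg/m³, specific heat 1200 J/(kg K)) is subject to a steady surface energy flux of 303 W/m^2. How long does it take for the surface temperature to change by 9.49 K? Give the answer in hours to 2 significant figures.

19 hours

Areal heat capacity C = ρ c_p D = 2440 × 1200 × 0.734 = 2.15×10^6 J m⁻² K⁻¹.
Time required: Δt = C ΔT / F = 2.15×10^6 × 9.49 / 303 = 67300 s.
In hours: 67300 s / (3600 s/hour) = 18.7 hours.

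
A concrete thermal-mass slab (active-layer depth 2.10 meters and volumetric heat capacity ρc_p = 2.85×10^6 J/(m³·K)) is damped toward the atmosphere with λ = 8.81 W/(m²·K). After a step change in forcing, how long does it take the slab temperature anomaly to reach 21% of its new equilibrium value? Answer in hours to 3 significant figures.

44.5 hours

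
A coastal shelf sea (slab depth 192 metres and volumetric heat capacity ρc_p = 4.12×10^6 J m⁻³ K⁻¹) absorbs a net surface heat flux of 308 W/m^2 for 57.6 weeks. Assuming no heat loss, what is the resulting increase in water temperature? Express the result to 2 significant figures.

14 K

Areal heat capacity C = ρc_p × D = 4.12×10^6 × 192 = 7.91×10^8 J/(m^2 K).
Net heat input Q = F Δt = 308 × (57.6 weeks × 6.048×10^5 s/week) = 1.07×10^10 J/m².
ΔT = Q / C = 1.07×10^10 / 7.91×10^8 = 13.6 K.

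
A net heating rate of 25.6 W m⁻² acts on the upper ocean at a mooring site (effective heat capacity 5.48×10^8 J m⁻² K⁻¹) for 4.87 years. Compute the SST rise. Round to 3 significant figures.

Areal heat capacity C = 5.48×10^8 J m⁻² K⁻¹ (given).
Net heat input Q = F Δt = 25.6 × (4.87 years × 3.156×10^7 s/year) = 3.93×10^9 J/m².
ΔT = Q / C = 3.93×10^9 / 5.48×10^8 = 7.18 K.

7.18 K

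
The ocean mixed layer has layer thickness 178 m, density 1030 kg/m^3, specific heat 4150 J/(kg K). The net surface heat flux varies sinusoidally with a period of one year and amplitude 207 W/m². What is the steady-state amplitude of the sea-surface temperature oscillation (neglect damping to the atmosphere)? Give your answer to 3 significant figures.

Areal heat capacity C = ρ c_p D = 1030 × 4150 × 178 = 7.61×10^8 J/(m^2 K).
Angular frequency ω = 2π / T = 2π / 3.15×10^7 s = 1.99×10^-7 s⁻¹.
Cω = 7.61×10^8 × 1.99×10^-7 = 152 W/(m²·K).
Amplitude A = F₀ / (Cω) = 207 / 152 = 1.37 K.

1.37 K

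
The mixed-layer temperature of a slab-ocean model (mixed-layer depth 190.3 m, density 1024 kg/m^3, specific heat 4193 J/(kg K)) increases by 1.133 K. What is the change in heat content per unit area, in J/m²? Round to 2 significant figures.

9.3×10^8

Areal heat capacity C = ρ c_p D = 1024 × 4193 × 190.3 = 8.17×10^8 J m⁻² K⁻¹.
ΔQ = C ΔT = 8.17×10^8 × 1.133 = 9.26×10^8 J/m².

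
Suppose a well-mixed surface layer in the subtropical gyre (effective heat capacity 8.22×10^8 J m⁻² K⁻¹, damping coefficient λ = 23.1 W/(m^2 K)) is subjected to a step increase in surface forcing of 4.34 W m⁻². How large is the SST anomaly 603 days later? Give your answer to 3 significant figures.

0.144 K

Areal heat capacity C = 8.22×10^8 J m⁻² K⁻¹ (given).
τ = C / λ = 8.22×10^8 / 23.1 = 3.56×10^7 s.
Equilibrium anomaly ΔT_eq = F / λ = 4.34 / 23.1 = 0.188 K.
t = 603 days = 5.21×10^7 s, so t/τ = 1.46.
ΔT(t) = ΔT_eq (1 − e^(−t/τ)) = 0.188 × (1 − e^−1.46) = 0.144 K.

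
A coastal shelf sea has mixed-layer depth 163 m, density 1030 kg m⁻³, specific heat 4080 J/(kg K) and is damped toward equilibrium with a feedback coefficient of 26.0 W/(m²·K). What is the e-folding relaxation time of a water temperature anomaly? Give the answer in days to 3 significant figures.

Areal heat capacity C = ρ c_p D = 1030 × 4080 × 163 = 6.85×10^8 J m⁻² K⁻¹.
Relaxation time τ = C / λ = 6.85×10^8 / 26.0 = 2.63×10^7 s.
In days: 2.63×10^7 s / (86400 s/day) = 305 days.

305 days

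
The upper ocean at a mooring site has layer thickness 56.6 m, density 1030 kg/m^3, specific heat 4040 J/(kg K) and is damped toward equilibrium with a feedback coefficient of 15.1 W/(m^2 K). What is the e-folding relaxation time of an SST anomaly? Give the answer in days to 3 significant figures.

181 days

Areal heat capacity C = ρ c_p D = 1030 × 4040 × 56.6 = 2.36×10^8 J/(m²·K).
Relaxation time τ = C / λ = 2.36×10^8 / 15.1 = 1.56×10^7 s.
In days: 1.56×10^7 s / (86400 s/day) = 181 days.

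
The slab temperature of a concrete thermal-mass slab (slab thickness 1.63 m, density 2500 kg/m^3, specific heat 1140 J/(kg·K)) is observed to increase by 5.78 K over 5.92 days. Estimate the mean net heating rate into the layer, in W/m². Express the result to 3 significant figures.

Areal heat capacity C = ρ c_p D = 2500 × 1140 × 1.63 = 4.65×10^6 J m⁻² K⁻¹.
Required heat per unit area: Q = C ΔT = 4.65×10^6 × 5.78 = 2.69×10^7 J/m².
Flux F = Q / Δt = 2.69×10^7 / 5.11×10^5 s = 52.5 W/m².

52.5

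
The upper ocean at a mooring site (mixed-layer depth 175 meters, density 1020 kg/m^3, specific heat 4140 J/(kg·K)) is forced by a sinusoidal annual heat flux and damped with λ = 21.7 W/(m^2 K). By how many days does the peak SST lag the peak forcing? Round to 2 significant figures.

83 days

Areal heat capacity C = ρ c_p D = 1020 × 4140 × 175 = 7.39×10^8 J/(m²·K).
ω = 2π / 3.15×10^7 s = 1.99×10^-7 s⁻¹.
Phase lag φ = arctan(Cω/λ) = arctan(147/21.7) = 1.42 rad.
Time lag = φ / ω = 1.42 / 1.99×10^-7 = 7.15×10^6 s = 82.7 days.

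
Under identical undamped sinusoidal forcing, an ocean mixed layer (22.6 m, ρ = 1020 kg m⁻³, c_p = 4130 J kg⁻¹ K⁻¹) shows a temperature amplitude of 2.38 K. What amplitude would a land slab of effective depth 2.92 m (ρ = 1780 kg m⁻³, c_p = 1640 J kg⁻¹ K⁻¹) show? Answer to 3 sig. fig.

26.6 K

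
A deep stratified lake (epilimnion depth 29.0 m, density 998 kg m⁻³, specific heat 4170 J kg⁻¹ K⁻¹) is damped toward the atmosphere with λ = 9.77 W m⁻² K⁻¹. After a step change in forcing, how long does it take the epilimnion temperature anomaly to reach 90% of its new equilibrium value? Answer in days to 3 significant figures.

Areal heat capacity C = ρ c_p D = 998 × 4170 × 29.0 = 1.21×10^8 J/(m^2 K).
τ = C / λ = 1.21×10^8 / 9.77 = 1.24×10^7 s.
Fraction reached: 1 − e^(−t/τ) = 0.90 ⇒ t = −τ ln(1 − 0.90) = τ × 2.30.
t = 2.84×10^7 s = 329 days.

329 days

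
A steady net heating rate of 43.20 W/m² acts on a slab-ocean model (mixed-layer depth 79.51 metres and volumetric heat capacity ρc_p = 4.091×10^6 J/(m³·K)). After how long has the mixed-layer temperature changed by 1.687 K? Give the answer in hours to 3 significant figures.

3530 hours

Areal heat capacity C = ρc_p × D = 4.091×10^6 × 79.51 = 3.25×10^8 J m⁻² K⁻¹.
Time required: Δt = C ΔT / F = 3.25×10^8 × 1.687 / 43.20 = 1.27×10^7 s.
In hours: 1.27×10^7 s / (3600 s/hour) = 3530 hours.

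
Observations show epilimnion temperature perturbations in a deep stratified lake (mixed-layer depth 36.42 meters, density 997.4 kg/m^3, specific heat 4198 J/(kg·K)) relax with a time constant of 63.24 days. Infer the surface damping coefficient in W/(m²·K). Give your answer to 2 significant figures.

28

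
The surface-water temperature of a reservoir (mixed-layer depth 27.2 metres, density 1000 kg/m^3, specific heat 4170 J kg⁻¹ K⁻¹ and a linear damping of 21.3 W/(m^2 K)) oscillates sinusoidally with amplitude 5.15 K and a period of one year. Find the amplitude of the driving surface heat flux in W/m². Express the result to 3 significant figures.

160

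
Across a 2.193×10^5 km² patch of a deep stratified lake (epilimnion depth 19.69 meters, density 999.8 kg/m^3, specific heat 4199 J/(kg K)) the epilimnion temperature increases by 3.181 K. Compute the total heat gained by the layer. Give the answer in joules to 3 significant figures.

Areal heat capacity C = ρ c_p D = 999.8 × 4199 × 19.69 = 8.27×10^7 J/(m²·K).
Heat per unit area: q = C ΔT = 8.27×10^7 × 3.181 = 2.63×10^8 J/m².
Total heat: Q = q × A = 2.63×10^8 × (2.193×10^5 × 10⁶ m²) = 5.77×10^19 J.

5.77×10^19 J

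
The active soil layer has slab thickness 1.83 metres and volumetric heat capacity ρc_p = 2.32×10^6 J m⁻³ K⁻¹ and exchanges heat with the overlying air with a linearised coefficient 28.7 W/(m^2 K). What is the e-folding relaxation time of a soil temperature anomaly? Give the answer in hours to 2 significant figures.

41 hours

Areal heat capacity C = ρc_p × D = 2.32×10^6 × 1.83 = 4.25×10^6 J/(m^2 K).
Relaxation time τ = C / λ = 4.25×10^6 / 28.7 = 1.48×10^5 s.
In hours: 1.48×10^5 s / (3600 s/hour) = 41.1 hours.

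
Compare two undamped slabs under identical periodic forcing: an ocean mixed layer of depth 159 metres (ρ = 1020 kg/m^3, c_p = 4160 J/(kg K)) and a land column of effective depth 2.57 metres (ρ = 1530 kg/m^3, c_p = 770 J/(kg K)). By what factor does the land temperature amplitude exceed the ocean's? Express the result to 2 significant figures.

C_ocean = 1020 × 4160 × 159 = 6.75×10^8 J/(m²·K).
C_land = 1530 × 770 × 2.57 = 3.03×10^6 J/(m²·K).
Undamped amplitude ∝ 1/C, so A_land/A_ocean = C_ocean/C_land = 223.

220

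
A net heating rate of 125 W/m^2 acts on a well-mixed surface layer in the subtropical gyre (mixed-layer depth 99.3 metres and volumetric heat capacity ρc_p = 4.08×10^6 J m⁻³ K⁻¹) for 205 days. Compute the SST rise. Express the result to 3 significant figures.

5.46 K

Areal heat capacity C = ρc_p × D = 4.08×10^6 × 99.3 = 4.05×10^8 J/(m^2 K).
Net heat input Q = F Δt = 125 × (205 days × 86400 s/day) = 2.21×10^9 J/m².
ΔT = Q / C = 2.21×10^9 / 4.05×10^8 = 5.46 K.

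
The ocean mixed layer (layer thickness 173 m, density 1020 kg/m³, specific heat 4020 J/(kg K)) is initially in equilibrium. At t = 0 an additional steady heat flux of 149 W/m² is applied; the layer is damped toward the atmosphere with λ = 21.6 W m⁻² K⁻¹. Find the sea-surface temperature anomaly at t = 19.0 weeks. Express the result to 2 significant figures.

2.0 K

Areal heat capacity C = ρ c_p D = 1020 × 4020 × 173 = 7.09×10^8 J/(m^2 K).
τ = C / λ = 7.09×10^8 / 21.6 = 3.28×10^7 s.
Equilibrium anomaly ΔT_eq = F / λ = 149 / 21.6 = 6.90 K.
t = 19.0 weeks = 1.15×10^7 s, so t/τ = 0.350.
ΔT(t) = ΔT_eq (1 − e^(−t/τ)) = 6.90 × (1 − e^−0.350) = 2.04 K.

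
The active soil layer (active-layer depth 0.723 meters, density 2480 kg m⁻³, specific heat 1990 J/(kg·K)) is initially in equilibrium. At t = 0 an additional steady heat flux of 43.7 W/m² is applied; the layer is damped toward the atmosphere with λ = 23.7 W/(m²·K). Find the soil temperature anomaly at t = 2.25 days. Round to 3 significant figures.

1.34 K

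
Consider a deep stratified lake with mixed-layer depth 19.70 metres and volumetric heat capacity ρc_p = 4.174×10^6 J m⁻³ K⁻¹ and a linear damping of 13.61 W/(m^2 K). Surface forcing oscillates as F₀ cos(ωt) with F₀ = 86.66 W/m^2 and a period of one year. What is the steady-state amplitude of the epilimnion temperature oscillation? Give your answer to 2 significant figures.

4.1 K

Areal heat capacity C = ρc_p × D = 4.174×10^6 × 19.70 = 8.22×10^7 J/(m²·K).
Angular frequency ω = 2π / T = 2π / 3.15×10^7 s = 1.99×10^-7 s⁻¹.
√((Cω)² + λ²) = √((16.4)² + 13.61²) = 21.3 W/(m²·K).
Amplitude A = F₀ / √((Cω)²+λ²) = 86.66 / 21.3 = 4.07 K.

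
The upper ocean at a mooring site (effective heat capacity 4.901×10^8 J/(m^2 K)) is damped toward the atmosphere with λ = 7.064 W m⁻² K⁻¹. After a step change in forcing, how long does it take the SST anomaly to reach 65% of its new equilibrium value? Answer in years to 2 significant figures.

2.3 years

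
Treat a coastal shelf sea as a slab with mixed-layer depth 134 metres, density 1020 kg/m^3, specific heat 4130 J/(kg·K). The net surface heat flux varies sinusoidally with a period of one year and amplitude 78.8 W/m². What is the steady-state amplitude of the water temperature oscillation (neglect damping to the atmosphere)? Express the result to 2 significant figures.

Areal heat capacity C = ρ c_p D = 1020 × 4130 × 134 = 5.64×10^8 J m⁻² K⁻¹.
Angular frequency ω = 2π / T = 2π / 3.15×10^7 s = 1.99×10^-7 s⁻¹.
Cω = 5.64×10^8 × 1.99×10^-7 = 112 W/(m²·K).
Amplitude A = F₀ / (Cω) = 78.8 / 112 = 0.701 K.

0.70 K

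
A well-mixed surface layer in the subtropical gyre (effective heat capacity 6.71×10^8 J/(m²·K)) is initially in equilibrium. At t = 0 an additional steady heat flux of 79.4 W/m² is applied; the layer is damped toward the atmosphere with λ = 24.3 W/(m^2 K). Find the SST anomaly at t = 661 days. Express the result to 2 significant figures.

2.9 K

Areal heat capacity C = 6.71×10^8 J/(m²·K) (given).
τ = C / λ = 6.71×10^8 / 24.3 = 2.76×10^7 s.
Equilibrium anomaly ΔT_eq = F / λ = 79.4 / 24.3 = 3.27 K.
t = 661 days = 5.71×10^7 s, so t/τ = 2.07.
ΔT(t) = ΔT_eq (1 − e^(−t/τ)) = 3.27 × (1 − e^−2.07) = 2.85 K.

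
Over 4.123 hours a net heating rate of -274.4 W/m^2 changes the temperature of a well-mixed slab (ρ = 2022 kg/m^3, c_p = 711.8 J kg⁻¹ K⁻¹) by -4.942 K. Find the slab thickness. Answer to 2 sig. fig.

0.57 m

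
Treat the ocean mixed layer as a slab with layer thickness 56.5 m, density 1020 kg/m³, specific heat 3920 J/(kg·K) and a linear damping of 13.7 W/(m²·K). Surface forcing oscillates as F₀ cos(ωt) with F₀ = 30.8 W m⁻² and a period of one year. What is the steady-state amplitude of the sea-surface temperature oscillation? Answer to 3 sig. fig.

0.655 K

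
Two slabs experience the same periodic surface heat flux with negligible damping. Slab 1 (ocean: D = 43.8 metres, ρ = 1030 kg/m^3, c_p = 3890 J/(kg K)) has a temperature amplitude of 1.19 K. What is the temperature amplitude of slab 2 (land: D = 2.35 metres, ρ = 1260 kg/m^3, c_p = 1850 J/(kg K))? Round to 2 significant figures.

C_ocean = 1.75×10^8 J/(m²·K); C_land = 5.48×10^6 J/(m²·K).
A ∝ 1/C ⇒ A_land = A_ocean × C_ocean/C_land = 1.19 × 32.0 = 38.1 K.

38 K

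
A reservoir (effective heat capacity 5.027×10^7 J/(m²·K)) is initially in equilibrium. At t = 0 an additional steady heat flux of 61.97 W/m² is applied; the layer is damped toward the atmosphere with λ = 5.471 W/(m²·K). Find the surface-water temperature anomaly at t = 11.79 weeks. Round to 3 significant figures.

Areal heat capacity C = 5.027×10^7 J/(m²·K) (given).
τ = C / λ = 5.03×10^7 / 5.471 = 9.19×10^6 s.
Equilibrium anomaly ΔT_eq = F / λ = 61.97 / 5.471 = 11.3 K.
t = 11.79 weeks = 7.13×10^6 s, so t/τ = 0.776.
ΔT(t) = ΔT_eq (1 − e^(−t/τ)) = 11.3 × (1 − e^−0.776) = 6.11 K.

6.11 K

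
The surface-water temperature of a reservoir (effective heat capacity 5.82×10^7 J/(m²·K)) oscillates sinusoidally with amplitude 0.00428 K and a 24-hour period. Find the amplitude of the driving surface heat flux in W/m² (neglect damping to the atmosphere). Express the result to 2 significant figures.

18

Areal heat capacity C = 5.82×10^7 J/(m²·K) (given).
ω = 2π / 86400 s = 7.27×10^-5 s⁻¹.
Cω = 5.82×10^7 × 7.27×10^-5 = 4230 W/(m²·K).
F₀ = A × Cω = 0.00428 × 4230 = 18.1 W/m².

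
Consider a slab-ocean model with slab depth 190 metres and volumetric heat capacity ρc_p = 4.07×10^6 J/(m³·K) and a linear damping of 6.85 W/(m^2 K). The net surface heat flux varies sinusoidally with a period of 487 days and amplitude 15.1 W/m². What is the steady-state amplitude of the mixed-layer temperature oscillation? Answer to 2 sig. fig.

0.13 K

Areal heat capacity C = ρc_p × D = 4.07×10^6 × 190 = 7.73×10^8 J/(m²·K).
Angular frequency ω = 2π / T = 2π / 4.21×10^7 s = 1.49×10^-7 s⁻¹.
√((Cω)² + λ²) = √((115)² + 6.85²) = 116 W/(m²·K).
Amplitude A = F₀ / √((Cω)²+λ²) = 15.1 / 116 = 0.131 K.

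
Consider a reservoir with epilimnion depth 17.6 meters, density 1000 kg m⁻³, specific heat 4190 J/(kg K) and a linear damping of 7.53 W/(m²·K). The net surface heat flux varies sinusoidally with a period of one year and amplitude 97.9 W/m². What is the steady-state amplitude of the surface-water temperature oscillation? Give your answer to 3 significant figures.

5.93 K

Areal heat capacity C = ρ c_p D = 1000 × 4190 × 17.6 = 7.37×10^7 J/(m²·K).
Angular frequency ω = 2π / T = 2π / 3.15×10^7 s = 1.99×10^-7 s⁻¹.
√((Cω)² + λ²) = √((14.7)² + 7.53²) = 16.5 W/(m²·K).
Amplitude A = F₀ / √((Cω)²+λ²) = 97.9 / 16.5 = 5.93 K.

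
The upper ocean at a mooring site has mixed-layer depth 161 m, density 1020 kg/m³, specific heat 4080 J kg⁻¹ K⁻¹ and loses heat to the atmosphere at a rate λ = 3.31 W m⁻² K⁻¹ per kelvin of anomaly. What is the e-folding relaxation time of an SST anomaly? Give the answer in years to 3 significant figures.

Areal heat capacity C = ρ c_p D = 1020 × 4080 × 161 = 6.70×10^8 J/(m^2 K).
Relaxation time τ = C / λ = 6.70×10^8 / 3.31 = 2.02×10^8 s.
In years: 2.02×10^8 s / (3.156×10^7 s/year) = 6.41 years.

6.41 years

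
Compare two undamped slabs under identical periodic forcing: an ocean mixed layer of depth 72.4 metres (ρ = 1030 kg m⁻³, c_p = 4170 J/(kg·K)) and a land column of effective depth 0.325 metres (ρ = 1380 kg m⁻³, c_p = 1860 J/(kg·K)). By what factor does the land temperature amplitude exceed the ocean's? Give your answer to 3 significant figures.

C_ocean = 1030 × 4170 × 72.4 = 3.11×10^8 J/(m²·K).
C_land = 1380 × 1860 × 0.325 = 8.34×10^5 J/(m²·K).
Undamped amplitude ∝ 1/C, so A_land/A_ocean = C_ocean/C_land = 373.

373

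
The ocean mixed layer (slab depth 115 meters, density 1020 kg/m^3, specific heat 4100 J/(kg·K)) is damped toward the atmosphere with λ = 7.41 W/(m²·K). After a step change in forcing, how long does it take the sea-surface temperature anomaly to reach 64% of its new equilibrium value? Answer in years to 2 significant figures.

2.1 years

Areal heat capacity C = ρ c_p D = 1020 × 4100 × 115 = 4.81×10^8 J m⁻² K⁻¹.
τ = C / λ = 4.81×10^8 / 7.41 = 6.49×10^7 s.
Fraction reached: 1 − e^(−t/τ) = 0.64 ⇒ t = −τ ln(1 − 0.64) = τ × 1.02.
t = 6.63×10^7 s = 2.10 years.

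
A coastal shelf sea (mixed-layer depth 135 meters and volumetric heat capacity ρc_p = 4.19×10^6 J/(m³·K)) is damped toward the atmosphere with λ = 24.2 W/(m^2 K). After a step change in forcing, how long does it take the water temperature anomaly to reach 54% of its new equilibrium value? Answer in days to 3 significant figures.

Areal heat capacity C = ρc_p × D = 4.19×10^6 × 135 = 5.66×10^8 J/(m^2 K).
τ = C / λ = 5.66×10^8 / 24.2 = 2.34×10^7 s.
Fraction reached: 1 − e^(−t/τ) = 0.54 ⇒ t = −τ ln(1 − 0.54) = τ × 0.777.
t = 1.82×10^7 s = 210 days.

210 days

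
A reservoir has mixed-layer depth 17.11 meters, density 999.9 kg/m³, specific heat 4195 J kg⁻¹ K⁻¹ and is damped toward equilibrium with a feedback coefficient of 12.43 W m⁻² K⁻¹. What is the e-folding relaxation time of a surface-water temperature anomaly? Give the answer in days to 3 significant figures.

Areal heat capacity C = ρ c_p D = 999.9 × 4195 × 17.11 = 7.18×10^7 J/(m^2 K).
Relaxation time τ = C / λ = 7.18×10^7 / 12.43 = 5.77×10^6 s.
In days: 5.77×10^6 s / (86400 s/day) = 66.8 days.

66.8 days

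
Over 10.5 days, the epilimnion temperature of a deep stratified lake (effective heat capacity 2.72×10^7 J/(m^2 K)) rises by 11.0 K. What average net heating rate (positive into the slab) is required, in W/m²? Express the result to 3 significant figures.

Areal heat capacity C = 2.72×10^7 J/(m^2 K) (given).
Required heat per unit area: Q = C ΔT = 2.72×10^7 × 11.0 = 2.99×10^8 J/m².
Flux F = Q / Δt = 2.99×10^8 / 9.07×10^5 s = 330 W/m².

330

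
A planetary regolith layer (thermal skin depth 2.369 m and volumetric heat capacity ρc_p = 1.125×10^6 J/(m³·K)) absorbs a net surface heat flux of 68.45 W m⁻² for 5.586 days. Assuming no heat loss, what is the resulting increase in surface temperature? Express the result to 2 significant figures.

12 K

Areal heat capacity C = ρc_p × D = 1.125×10^6 × 2.369 = 2.67×10^6 J/(m²·K).
Net heat input Q = F Δt = 68.45 × (5.586 days × 86400 s/day) = 3.30×10^7 J/m².
ΔT = Q / C = 3.30×10^7 / 2.67×10^6 = 12.4 K.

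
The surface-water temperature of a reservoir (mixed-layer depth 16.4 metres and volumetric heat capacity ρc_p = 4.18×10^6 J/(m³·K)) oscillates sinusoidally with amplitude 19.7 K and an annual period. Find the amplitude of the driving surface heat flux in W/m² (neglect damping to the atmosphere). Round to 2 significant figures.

270

Areal heat capacity C = ρc_p × D = 4.18×10^6 × 16.4 = 6.86×10^7 J/(m²·K).
ω = 2π / 3.15×10^7 s = 1.99×10^-7 s⁻¹.
Cω = 6.86×10^7 × 1.99×10^-7 = 13.7 W/(m²·K).
F₀ = A × Cω = 19.7 × 13.7 = 269 W/m².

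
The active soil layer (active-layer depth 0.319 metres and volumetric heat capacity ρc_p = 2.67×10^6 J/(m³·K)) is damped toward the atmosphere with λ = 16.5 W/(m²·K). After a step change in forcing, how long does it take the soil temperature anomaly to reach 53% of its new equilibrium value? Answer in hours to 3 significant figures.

10.8 hours

Areal heat capacity C = ρc_p × D = 2.67×10^6 × 0.319 = 8.52×10^5 J/(m²·K).
τ = C / λ = 8.52×10^5 / 16.5 = 51600 s.
Fraction reached: 1 − e^(−t/τ) = 0.53 ⇒ t = −τ ln(1 − 0.53) = τ × 0.755.
t = 39000 s = 10.8 hours.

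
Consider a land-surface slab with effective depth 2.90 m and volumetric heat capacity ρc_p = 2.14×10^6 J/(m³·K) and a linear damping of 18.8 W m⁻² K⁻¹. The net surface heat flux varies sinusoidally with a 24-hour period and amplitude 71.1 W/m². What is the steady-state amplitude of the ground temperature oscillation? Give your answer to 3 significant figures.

Areal heat capacity C = ρc_p × D = 2.14×10^6 × 2.90 = 6.21×10^6 J/(m^2 K).
Angular frequency ω = 2π / T = 2π / 86400 s = 7.27×10^-5 s⁻¹.
√((Cω)² + λ²) = √((451)² + 18.8²) = 452 W/(m²·K).
Amplitude A = F₀ / √((Cω)²+λ²) = 71.1 / 452 = 0.157 K.

0.157 K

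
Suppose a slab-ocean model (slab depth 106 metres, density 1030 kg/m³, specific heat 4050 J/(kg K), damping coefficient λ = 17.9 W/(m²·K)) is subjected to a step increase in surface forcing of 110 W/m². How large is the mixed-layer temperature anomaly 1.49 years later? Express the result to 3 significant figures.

5.23 K

Areal heat capacity C = ρ c_p D = 1030 × 4050 × 106 = 4.42×10^8 J/(m^2 K).
τ = C / λ = 4.42×10^8 / 17.9 = 2.47×10^7 s.
Equilibrium anomaly ΔT_eq = F / λ = 110 / 17.9 = 6.15 K.
t = 1.49 years = 4.70×10^7 s, so t/τ = 1.90.
ΔT(t) = ΔT_eq (1 − e^(−t/τ)) = 6.15 × (1 − e^−1.90) = 5.23 K.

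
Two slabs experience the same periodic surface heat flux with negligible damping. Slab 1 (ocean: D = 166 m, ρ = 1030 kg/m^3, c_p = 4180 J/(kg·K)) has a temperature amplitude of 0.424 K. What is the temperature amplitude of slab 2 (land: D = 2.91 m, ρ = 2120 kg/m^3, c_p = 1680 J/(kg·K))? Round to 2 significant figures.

29 K

C_ocean = 7.15×10^8 J/(m²·K); C_land = 1.04×10^7 J/(m²·K).
A ∝ 1/C ⇒ A_land = A_ocean × C_ocean/C_land = 0.424 × 69.0 = 29.2 K.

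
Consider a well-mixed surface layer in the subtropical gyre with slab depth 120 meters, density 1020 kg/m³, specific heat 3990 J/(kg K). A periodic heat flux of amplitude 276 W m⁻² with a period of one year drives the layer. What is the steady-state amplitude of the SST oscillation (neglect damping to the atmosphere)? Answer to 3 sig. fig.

Areal heat capacity C = ρ c_p D = 1020 × 3990 × 120 = 4.88×10^8 J/(m^2 K).
Angular frequency ω = 2π / T = 2π / 3.15×10^7 s = 1.99×10^-7 s⁻¹.
Cω = 4.88×10^8 × 1.99×10^-7 = 97.3 W/(m²·K).
Amplitude A = F₀ / (Cω) = 276 / 97.3 = 2.84 K.

2.84 K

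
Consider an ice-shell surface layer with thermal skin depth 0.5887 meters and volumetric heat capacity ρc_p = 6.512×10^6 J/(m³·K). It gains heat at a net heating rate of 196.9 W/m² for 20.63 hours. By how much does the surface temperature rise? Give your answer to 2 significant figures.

Areal heat capacity C = ρc_p × D = 6.512×10^6 × 0.5887 = 3.83×10^6 J/(m^2 K).
Net heat input Q = F Δt = 196.9 × (20.63 hours × 3600 s/hour) = 1.46×10^7 J/m².
ΔT = Q / C = 1.46×10^7 / 3.83×10^6 = 3.81 K.

3.8 K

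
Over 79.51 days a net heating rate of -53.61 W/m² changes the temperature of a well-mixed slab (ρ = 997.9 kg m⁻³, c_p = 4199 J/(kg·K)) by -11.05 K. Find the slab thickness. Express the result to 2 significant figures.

8.0 m

Heat input Q = F Δt = -53.61 × 6.87×10^6 s = -3.68×10^8 J/m².
Required areal heat capacity C = Q / ΔT = 3.33×10^7 J/(m²·K).
Depth D = C / (ρ c_p) = 3.33×10^7 / (997.9 × 4199) = 7.95 m.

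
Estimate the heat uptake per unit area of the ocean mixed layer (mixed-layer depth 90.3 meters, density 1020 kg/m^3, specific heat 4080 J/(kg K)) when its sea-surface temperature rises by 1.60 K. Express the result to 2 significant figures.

6.0×10^8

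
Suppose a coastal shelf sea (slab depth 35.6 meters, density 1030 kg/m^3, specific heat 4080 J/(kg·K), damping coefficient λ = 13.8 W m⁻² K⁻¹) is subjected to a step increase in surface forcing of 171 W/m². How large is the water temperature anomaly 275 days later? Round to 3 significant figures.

11.0 K

Areal heat capacity C = ρ c_p D = 1030 × 4080 × 35.6 = 1.50×10^8 J/(m²·K).
τ = C / λ = 1.50×10^8 / 13.8 = 1.08×10^7 s.
Equilibrium anomaly ΔT_eq = F / λ = 171 / 13.8 = 12.4 K.
t = 275 days = 2.38×10^7 s, so t/τ = 2.19.
ΔT(t) = ΔT_eq (1 − e^(−t/τ)) = 12.4 × (1 − e^−2.19) = 11.0 K.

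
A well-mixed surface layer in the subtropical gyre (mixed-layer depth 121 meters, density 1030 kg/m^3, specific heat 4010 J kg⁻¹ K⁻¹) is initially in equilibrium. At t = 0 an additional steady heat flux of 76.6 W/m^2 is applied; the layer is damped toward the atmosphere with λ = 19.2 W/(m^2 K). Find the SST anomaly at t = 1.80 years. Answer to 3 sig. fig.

Areal heat capacity C = ρ c_p D = 1030 × 4010 × 121 = 5.00×10^8 J/(m^2 K).
τ = C / λ = 5.00×10^8 / 19.2 = 2.60×10^7 s.
Equilibrium anomaly ΔT_eq = F / λ = 76.6 / 19.2 = 3.99 K.
t = 1.80 years = 5.68×10^7 s, so t/τ = 2.18.
ΔT(t) = ΔT_eq (1 − e^(−t/τ)) = 3.99 × (1 − e^−2.18) = 3.54 K.

3.54 K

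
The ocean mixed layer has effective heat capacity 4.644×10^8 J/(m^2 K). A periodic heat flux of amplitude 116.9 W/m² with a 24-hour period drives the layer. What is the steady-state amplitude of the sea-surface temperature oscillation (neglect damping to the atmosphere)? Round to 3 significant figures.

0.00346 K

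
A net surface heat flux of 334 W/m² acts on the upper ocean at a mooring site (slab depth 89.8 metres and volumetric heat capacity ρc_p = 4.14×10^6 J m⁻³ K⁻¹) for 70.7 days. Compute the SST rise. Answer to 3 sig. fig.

Areal heat capacity C = ρc_p × D = 4.14×10^6 × 89.8 = 3.72×10^8 J/(m²·K).
Net heat input Q = F Δt = 334 × (70.7 days × 86400 s/day) = 2.04×10^9 J/m².
ΔT = Q / C = 2.04×10^9 / 3.72×10^8 = 5.49 K.

5.49 K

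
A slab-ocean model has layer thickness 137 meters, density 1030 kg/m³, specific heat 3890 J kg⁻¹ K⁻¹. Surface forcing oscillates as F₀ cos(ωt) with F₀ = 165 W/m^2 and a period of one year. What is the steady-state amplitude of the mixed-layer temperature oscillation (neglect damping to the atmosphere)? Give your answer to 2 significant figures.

Areal heat capacity C = ρ c_p D = 1030 × 3890 × 137 = 5.49×10^8 J/(m^2 K).
Angular frequency ω = 2π / T = 2π / 3.15×10^7 s = 1.99×10^-7 s⁻¹.
Cω = 5.49×10^8 × 1.99×10^-7 = 109 W/(m²·K).
Amplitude A = F₀ / (Cω) = 165 / 109 = 1.51 K.

1.5 K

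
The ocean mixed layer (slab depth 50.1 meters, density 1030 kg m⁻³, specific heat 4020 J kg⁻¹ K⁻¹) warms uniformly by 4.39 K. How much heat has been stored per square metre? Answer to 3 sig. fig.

9.11×10^8

Areal heat capacity C = ρ c_p D = 1030 × 4020 × 50.1 = 2.07×10^8 J/(m²·K).
ΔQ = C ΔT = 2.07×10^8 × 4.39 = 9.11×10^8 J/m².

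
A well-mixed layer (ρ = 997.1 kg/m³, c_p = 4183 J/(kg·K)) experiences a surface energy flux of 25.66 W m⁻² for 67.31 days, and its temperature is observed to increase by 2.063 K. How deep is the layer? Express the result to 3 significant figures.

17.3 m

Heat input Q = F Δt = 25.66 × 5.82×10^6 s = 1.49×10^8 J/m².
Required areal heat capacity C = Q / ΔT = 7.23×10^7 J/(m²·K).
Depth D = C / (ρ c_p) = 7.23×10^7 / (997.1 × 4183) = 17.3 m.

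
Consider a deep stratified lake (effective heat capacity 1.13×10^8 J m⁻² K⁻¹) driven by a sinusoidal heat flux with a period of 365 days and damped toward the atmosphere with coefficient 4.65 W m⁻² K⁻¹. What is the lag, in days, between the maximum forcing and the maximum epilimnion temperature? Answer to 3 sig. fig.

Areal heat capacity C = 1.13×10^8 J m⁻² K⁻¹ (given).
ω = 2π / 3.15×10^7 s = 1.99×10^-7 s⁻¹.
Phase lag φ = arctan(Cω/λ) = arctan(22.5/4.65) = 1.37 rad.
Time lag = φ / ω = 1.37 / 1.99×10^-7 = 6.86×10^6 s = 79.4 days.

79.4 days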